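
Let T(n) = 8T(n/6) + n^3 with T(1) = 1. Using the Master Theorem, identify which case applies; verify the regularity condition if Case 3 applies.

a=8, b=6, f(n)=n^3.
log_6(8) = 1.161 < 3.
f(n) = Omega(n^(1.161+epsilon)) for some epsilon > 0, so Case 3 is the candidate.
Regularity: a*f(n/b) = 8*1*(n/6)^3 = (8/216)*1*n^3 <= c*f(n) with c = 8/216 < 1. Satisfied.
Case 3: T(n) = Theta(n^3).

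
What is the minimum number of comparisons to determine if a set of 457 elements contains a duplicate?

Determining if 457 elements are all distinct requires Omega(n log n) comparisons in the comparison model. This follows from the element distinctness lower bound.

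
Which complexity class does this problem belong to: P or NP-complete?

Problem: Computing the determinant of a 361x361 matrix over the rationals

This problem is in P: Gaussian elimination runs in O(n^3).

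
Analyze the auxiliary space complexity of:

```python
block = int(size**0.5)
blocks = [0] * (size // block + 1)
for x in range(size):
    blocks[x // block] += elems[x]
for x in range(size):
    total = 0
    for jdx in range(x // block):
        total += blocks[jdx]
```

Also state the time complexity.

Space complexity: O(sqrt(n)).
Storage scales with sqrt(n).
Time complexity: O(n * sqrt(n)).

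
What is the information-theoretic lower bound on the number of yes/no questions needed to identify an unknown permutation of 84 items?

There are 84! = 3314240134565353266999387579130131288000666286242049487118846032383059131291716864129885722968716753156177920000000000000000000 permutations. Each yes/no question gives at most 1 bit, so at least ceil(log_2(3314240134565353266999387579130131288000666286242049487118846032383059131291716864129885722968716753156177920000000000000000000)) = 421 questions are needed.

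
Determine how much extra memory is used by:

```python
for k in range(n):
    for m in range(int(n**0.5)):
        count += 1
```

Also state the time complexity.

Space complexity: O(1).
Only a constant amount of auxiliary storage is used; nothing grows with n.
Time complexity: O(n * sqrt(n)).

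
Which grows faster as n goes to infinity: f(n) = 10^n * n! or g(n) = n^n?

f(n) = 10^n * n! grows faster: by Stirling n! ~ sqrt(2 pi n)(n/e)^n, so 10^n n! / n^n ~ (10/e)^n sqrt(2 pi n) -> infinity since 10/e > 1.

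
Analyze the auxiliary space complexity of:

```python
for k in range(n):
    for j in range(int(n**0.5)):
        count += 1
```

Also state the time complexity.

Space complexity: O(1).
Only a constant amount of auxiliary storage is used; nothing grows with n.
Time complexity: O(n * sqrt(n)).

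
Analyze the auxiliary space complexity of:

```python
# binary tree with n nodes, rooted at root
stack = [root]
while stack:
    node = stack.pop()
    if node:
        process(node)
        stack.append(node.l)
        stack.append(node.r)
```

Space complexity: O(n).
Auxiliary storage grows linearly with the input size n in the worst case.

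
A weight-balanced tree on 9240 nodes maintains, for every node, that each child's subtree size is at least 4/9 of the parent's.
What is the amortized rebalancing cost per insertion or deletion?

With balance ratio 4/9, tree height is O(log_{9/4}(9240)) = O(log n). A rebalance at a node of size s costs O(s) but requires Omega(s) updates in that subtree to retrigger. Summed over the O(log n) ancestors of the touched leaf, amortized rebalancing is O(log n).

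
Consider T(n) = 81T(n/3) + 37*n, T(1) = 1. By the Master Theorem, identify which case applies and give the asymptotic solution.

a=81, b=3, f(n)=37*n.
log_3(81) = 4 > 1.
Since f(n) = O(n^1) is polynomially smaller than n^4, Case 1 applies.
T(n) = Theta(n^4).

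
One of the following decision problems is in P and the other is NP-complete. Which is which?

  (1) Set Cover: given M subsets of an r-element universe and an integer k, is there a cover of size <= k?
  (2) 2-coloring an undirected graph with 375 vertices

(1) is NP-complete: one of Karp's 21 NP-complete problems (with k part of the input).
(2) is P: 2-coloring is bipartiteness testing via BFS, O(V+E).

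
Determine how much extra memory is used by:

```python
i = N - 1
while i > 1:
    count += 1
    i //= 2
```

Space complexity: O(1).
Only a constant amount of auxiliary storage is used; nothing grows with n.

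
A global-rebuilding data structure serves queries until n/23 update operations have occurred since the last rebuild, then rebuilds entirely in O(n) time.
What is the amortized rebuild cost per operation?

The O(n) rebuild is triggered by n/23 operations, so each contributes O(n)/(n/23) = O(23) = O(1) to the rebuild cost.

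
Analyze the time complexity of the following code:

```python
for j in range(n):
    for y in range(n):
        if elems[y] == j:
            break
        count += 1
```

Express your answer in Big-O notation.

Time complexity: O(n^2).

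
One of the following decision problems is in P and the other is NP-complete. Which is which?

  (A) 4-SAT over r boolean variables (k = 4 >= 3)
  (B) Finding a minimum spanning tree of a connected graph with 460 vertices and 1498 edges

(A) is NP-complete: 3-SAT is NP-complete (Cook-Levin); k-SAT for k>=3 reduces from 3-SAT.
(B) is P: Kruskal's / Prim's algorithms run in polynomial time.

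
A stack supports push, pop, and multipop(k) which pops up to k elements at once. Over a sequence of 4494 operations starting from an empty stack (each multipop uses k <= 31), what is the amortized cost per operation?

Each element is pushed exactly once and popped at most once (whether by pop or as part of a multipop). So the total number of individual pops over the whole sequence is at most the number of pushes, which is at most 4494. Total work <= 2 * 4494, hence O(1) amortized per operation.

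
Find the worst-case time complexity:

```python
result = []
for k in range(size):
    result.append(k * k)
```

Time complexity: O(n).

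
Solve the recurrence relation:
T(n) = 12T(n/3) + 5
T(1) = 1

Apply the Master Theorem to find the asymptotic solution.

a=12, b=3, f(n)=5. log_3(12) = 2.262. Case 1 of Master Theorem: T(n) = O(n^2.262).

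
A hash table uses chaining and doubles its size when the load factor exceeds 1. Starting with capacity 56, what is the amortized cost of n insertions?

Rehashing occurs when load exceeds 1. Total rehash cost is geometric series summing to O(n). Each insertion itself is O(1). Amortized: O(1).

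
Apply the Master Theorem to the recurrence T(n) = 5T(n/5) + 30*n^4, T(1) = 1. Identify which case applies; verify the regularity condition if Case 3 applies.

a=5, b=5, f(n)=30*n^4.
log_5(5) = 1 < 4.
f(n) = Omega(n^(1+epsilon)) for some epsilon > 0, so Case 3 is the candidate.
Regularity: a*f(n/b) = 5*30*(n/5)^4 = (5/625)*30*n^4 <= c*f(n) with c = 5/625 < 1. Satisfied.
Case 3: T(n) = Theta(n^4).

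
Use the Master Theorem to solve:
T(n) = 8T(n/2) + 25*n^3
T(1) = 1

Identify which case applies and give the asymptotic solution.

a=8, b=2, f(n)=25*n^3.
log_2(8) = 3, so n^(log_b(a)) = n^3.
f(n) = Theta(n^3), so Case 2 applies.
T(n) = Theta(n^3 log n).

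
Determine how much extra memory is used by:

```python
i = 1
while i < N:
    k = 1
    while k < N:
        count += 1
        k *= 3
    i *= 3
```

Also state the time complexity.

Space complexity: O(1).
Only a constant amount of auxiliary storage is used; nothing grows with n.
Time complexity: O(log^2 n).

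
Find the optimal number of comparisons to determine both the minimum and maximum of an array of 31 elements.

Naive approach: 60 comparisons (30 for max + 30 for min).
Optimal: Compare elements in pairs first (floor(n/2) = 15 comparisons), then find max among winners and min among losers (15 comparisons each).
Total: ceil(3n/2) - 2 = 45 comparisons. An adversary argument shows this is also a lower bound.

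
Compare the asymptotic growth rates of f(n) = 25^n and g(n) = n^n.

g(n) = n^n grows faster: n^n / 25^n = (n/25)^n -> infinity once n > 25.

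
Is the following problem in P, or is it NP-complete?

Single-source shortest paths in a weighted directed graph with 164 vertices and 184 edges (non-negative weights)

This problem is in P: Dijkstra's algorithm runs in O((V+E) log V).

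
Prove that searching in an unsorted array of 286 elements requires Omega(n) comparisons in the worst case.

An adversary can always place the target in the last position checked. Until all 286 positions are examined, the target might be in any unchecked position. Therefore 286 comparisons are necessary.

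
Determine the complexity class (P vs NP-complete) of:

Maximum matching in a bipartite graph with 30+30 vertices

This problem is in P: Hopcroft-Karp runs in O(E sqrt(V)).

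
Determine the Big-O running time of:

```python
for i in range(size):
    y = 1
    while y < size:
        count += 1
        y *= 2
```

Time complexity: O(n log n).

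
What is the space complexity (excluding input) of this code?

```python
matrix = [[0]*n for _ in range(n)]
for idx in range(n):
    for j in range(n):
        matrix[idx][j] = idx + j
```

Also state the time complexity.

Space complexity: O(n^2).
A 2D structure of size n x n is allocated.
Time complexity: O(n^2).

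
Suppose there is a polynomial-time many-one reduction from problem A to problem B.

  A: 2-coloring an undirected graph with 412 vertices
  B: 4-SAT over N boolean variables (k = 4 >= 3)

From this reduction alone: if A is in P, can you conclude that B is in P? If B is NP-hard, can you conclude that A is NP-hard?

A poly-time reduction A <=_p B transfers tractability DOWN (B easy => A easy) and hardness UP (A hard => B hard), not the reverse.
From A in P, the reduction alone does NOT give B in P: any problem in P trivially reduces to SAT, yet SAT is not known to be in P.
From B NP-hard, the reduction alone does NOT give A NP-hard: again, easy problems reduce to hard ones.
(Here in fact A is P and B is NP-complete.)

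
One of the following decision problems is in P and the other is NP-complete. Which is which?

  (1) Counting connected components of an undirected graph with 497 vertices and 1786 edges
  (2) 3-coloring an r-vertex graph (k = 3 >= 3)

(1) is P: BFS/DFS visits each vertex and edge once: O(V+E).
(2) is NP-complete: graph k-coloring for k>=3 is NP-complete by reduction from 3-SAT.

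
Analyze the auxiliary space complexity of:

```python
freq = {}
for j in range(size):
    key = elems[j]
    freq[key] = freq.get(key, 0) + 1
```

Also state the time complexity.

Space complexity: O(n).
Auxiliary storage grows linearly with the input size n in the worst case.
Time complexity: O(n).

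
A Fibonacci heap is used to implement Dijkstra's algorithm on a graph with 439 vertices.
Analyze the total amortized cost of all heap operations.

Dijkstra performs 439 insert, 439 extract-min, and at most E decrease-key operations. With Fibonacci heap: insert O(1) amortized, extract-min O(log n) amortized, decrease-key O(1) amortized. Total with n = 439: O(n * 1 + n * log n + E * 1) = O(n log n + E).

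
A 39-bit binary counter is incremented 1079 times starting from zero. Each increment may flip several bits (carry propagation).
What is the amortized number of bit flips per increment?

Bit i flips on every 2^i-th increment, so over 1079 increments bit i flips floor(1079/2^i) times. Summing over i: total flips < 2 * 1079. Amortized: < 2 = O(1) per increment.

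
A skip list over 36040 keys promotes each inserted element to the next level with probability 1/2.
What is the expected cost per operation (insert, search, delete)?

Expected number of levels is O(log_2(36040)) = O(log n). A search visits O(1) expected nodes per level over O(log n) levels. Insert/delete are a search plus O(1) pointer updates per level. Expected O(log n) per operation.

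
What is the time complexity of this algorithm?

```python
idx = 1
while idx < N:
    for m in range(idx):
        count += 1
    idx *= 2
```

Time complexity: O(n).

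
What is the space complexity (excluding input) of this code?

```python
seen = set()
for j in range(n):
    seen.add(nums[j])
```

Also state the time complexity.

Space complexity: O(n).
Auxiliary storage grows linearly with the input size n in the worst case.
Time complexity: O(n).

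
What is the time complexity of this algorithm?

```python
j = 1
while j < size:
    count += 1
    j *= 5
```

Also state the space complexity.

Time complexity: O(log n).
Space complexity: O(1).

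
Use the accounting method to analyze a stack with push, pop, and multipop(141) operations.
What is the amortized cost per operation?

Assign 2 credits per push (1 for the push, 1 saved for a future pop). Each pop or element popped by multipop(141) uses 1 saved credit. Total credits never go negative, so amortized cost is O(1).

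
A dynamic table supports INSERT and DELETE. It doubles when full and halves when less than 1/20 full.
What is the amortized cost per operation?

Using potential function Phi = |2*num_items - table_size| when load > 1/2, and Phi = table_size/2 - num_items otherwise. The gap of 1/20 vs 1/2 for shrinking prevents thrashing. Both insert and delete have O(1) amortized cost.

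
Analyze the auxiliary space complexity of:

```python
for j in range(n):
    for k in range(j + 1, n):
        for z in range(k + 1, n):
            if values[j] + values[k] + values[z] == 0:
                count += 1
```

Space complexity: O(1).
Only a constant amount of auxiliary storage is used; nothing grows with n.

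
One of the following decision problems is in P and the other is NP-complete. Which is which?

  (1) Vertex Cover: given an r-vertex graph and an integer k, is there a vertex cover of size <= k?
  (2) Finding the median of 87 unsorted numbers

(1) is NP-complete: one of Karp's 21 NP-complete problems (with k part of the input; for any fixed constant k it is in P).
(2) is P: linear-time selection (median-of-medians) runs in O(n).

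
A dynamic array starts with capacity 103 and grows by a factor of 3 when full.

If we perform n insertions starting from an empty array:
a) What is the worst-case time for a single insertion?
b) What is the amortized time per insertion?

(a) Worst-case single insertion: O(n) -- when the array is full at capacity c, the resize copies all c elements, and c can be Theta(n).
(b) Resizes happen at sizes 103, 309, 927, ... Total copy cost for n insertions: 103 + 309 + ... = O(n) (geometric series with ratio 1/3). Amortized cost per insertion: O(n)/n = O(1).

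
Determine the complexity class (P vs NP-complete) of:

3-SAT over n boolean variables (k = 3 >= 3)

This problem is NP-complete: 3-SAT is NP-complete (Cook-Levin); k-SAT for k>=3 reduces from 3-SAT.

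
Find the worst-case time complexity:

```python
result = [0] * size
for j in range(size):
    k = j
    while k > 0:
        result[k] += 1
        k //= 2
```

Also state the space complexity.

Time complexity: O(n log n).
Space complexity: O(n).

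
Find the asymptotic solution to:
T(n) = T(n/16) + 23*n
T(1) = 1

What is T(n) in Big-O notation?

Geometric series: 23*n*(1 + 1/16 + 1/16^2 + ...) = O(n). T(n) = O(n).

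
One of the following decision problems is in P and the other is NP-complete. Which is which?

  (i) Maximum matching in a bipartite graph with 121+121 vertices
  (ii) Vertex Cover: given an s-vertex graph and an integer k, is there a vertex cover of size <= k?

(i) is P: Hopcroft-Karp runs in O(E sqrt(V)).
(ii) is NP-complete: one of Karp's 21 NP-complete problems (with k part of the input; for any fixed constant k it is in P).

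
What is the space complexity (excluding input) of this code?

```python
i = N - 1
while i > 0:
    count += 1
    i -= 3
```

Space complexity: O(1).
Only a constant amount of auxiliary storage is used; nothing grows with n.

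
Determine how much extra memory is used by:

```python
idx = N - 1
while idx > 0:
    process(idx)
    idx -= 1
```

Space complexity: O(1).
Only a constant amount of auxiliary storage is used; nothing grows with n.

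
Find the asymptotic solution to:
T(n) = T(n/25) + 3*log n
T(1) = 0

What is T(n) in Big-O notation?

Each of the log_25(n) levels adds O(log n). T(n) = O(log^2 n).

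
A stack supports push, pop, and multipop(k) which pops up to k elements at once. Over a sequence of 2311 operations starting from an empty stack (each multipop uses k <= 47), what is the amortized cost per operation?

Each element is pushed exactly once and popped at most once (whether by pop or as part of a multipop). So the total number of individual pops over the whole sequence is at most the number of pushes, which is at most 2311. Total work <= 2 * 2311, hence O(1) amortized per operation.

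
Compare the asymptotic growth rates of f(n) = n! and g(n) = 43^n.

f(n) = n! grows faster: n!/43^n -> infinity by Stirling.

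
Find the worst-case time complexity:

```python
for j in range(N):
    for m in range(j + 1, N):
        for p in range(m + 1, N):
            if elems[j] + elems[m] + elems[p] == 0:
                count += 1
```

Time complexity: O(n^3).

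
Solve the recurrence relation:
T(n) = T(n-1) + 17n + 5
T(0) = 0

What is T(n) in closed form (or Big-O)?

Dominant term in sum is 17*sum(i, i=1..n) = 17*n*(n+1)/2 = O(n^2).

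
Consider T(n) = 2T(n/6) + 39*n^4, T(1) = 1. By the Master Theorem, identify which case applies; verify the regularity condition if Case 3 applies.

a=2, b=6, f(n)=39*n^4.
log_6(2) = 0.3869 < 4.
f(n) = Omega(n^(0.3869+epsilon)) for some epsilon > 0, so Case 3 is the candidate.
Regularity: a*f(n/b) = 2*39*(n/6)^4 = (2/1296)*39*n^4 <= c*f(n) with c = 2/1296 < 1. Satisfied.
Case 3: T(n) = Theta(n^4).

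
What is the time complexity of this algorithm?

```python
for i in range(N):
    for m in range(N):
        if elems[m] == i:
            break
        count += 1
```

Time complexity: O(n^2).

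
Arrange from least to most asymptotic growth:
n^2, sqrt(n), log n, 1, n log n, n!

Ordered by growth rate: 1 < log n < sqrt(n) < n log n < n^2 < n!.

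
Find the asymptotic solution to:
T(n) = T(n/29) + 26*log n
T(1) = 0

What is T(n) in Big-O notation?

Each of the log_29(n) levels adds O(log n). T(n) = O(log^2 n).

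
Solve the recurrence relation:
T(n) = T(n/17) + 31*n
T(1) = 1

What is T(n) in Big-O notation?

Geometric series: 31*n*(1 + 1/17 + 1/17^2 + ...) = O(n). T(n) = O(n).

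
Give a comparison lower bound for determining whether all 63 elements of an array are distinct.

In the algebraic decision-tree model, the YES region for element distinctness on 63 elements has 63! connected components (one per ordering). Ben-Or's theorem then gives a lower bound of Omega(log(n!)) = Omega(n log n).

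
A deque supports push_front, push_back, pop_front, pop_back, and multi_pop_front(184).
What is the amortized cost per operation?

Assign 2 credits to each push operation. A pop uses 1 saved credit. multi_pop_front(184) uses up to 184 saved credits from previous pushes. Credits never go negative. Amortized cost is O(1).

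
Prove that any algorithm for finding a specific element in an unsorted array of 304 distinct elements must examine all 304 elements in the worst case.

Adversary argument: if the algorithm examines fewer than 304 elements, the adversary places the target in an unexamined position. The algorithm cannot distinguish 'not present' from 'in unexamined position'.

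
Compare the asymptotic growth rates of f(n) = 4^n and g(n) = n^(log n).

f(n) = 4^n grows faster: take logs: log(n^(log n)) = (log n)^2, log(4^n) = n log 4; n dominates (log n)^2.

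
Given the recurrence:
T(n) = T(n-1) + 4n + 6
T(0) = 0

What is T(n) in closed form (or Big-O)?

Dominant term in sum is 4*sum(i, i=1..n) = 4*n*(n+1)/2 = O(n^2).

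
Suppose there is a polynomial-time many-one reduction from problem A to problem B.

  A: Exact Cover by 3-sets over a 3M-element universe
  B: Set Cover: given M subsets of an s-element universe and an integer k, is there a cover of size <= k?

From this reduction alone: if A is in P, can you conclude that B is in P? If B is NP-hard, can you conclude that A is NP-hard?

A poly-time reduction A <=_p B transfers tractability DOWN (B easy => A easy) and hardness UP (A hard => B hard), not the reverse.
From A in P, the reduction alone does NOT give B in P: any problem in P trivially reduces to SAT, yet SAT is not known to be in P.
From B NP-hard, the reduction alone does NOT give A NP-hard: again, easy problems reduce to hard ones.
(Here in fact A is NP-complete and B is NP-complete.)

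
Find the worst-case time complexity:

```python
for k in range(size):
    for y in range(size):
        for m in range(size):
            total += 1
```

Time complexity: O(n^3).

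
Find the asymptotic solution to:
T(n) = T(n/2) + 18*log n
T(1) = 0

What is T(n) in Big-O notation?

Each of the log_2(n) levels adds O(log n). T(n) = O(log^2 n).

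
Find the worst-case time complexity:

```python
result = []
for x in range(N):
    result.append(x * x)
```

Time complexity: O(n).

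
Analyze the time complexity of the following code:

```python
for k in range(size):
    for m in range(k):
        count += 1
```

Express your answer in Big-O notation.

Time complexity: O(n^2).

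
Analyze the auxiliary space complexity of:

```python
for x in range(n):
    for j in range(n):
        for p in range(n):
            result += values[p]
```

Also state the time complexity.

Space complexity: O(1).
Only a constant amount of auxiliary storage is used; nothing grows with n.
Time complexity: O(n^3).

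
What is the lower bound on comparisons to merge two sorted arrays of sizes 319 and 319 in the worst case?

Adversary: with |319 - 319| <= 1 the inputs can be fully interleaved so that every adjacent pair in the merged output comes from different arrays. Then each of the 637 adjacent pairs must be directly compared, or the algorithm cannot determine their relative order. Standard merge meets this bound.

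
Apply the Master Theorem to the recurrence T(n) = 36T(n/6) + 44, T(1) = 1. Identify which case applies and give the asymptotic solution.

a=36, b=6, f(n)=44.
log_6(36) = 2 > 0.
Since f(n) = O(n^0) is polynomially smaller than n^2, Case 1 applies.
T(n) = Theta(n^2).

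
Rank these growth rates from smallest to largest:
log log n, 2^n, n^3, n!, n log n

Ordered by growth rate: log log n < n log n < n^3 < 2^n < n!.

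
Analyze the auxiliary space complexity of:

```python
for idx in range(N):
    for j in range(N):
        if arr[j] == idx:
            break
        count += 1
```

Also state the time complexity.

Space complexity: O(1).
Only a constant amount of auxiliary storage is used; nothing grows with n.
Time complexity: O(n^2).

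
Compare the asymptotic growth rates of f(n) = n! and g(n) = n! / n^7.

f(n) = n! grows faster: the ratio n!/(n!/n^7) = n^7 -> infinity.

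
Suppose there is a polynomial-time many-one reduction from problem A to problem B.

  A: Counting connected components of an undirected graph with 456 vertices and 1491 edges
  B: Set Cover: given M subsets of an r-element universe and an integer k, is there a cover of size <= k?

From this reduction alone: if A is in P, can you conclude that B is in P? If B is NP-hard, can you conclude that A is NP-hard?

A poly-time reduction A <=_p B transfers tractability DOWN (B easy => A easy) and hardness UP (A hard => B hard), not the reverse.
From A in P, the reduction alone does NOT give B in P: any problem in P trivially reduces to SAT, yet SAT is not known to be in P.
From B NP-hard, the reduction alone does NOT give A NP-hard: again, easy problems reduce to hard ones.
(Here in fact A is P and B is NP-complete.)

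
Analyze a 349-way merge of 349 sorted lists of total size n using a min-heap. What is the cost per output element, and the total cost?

Maintain a min-heap of size 349 holding the current head of each list. Each output step does one extract-min (O(log 349)) and one insert of that list's next element (O(log 349)). Each of the n elements passes through the heap exactly once, so the total cost is O(n log 349), i.e. O(log 349) per output element.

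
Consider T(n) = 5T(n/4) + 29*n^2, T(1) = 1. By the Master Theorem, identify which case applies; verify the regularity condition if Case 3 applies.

a=5, b=4, f(n)=29*n^2.
log_4(5) = 1.161 < 2.
f(n) = Omega(n^(1.161+epsilon)) for some epsilon > 0, so Case 3 is the candidate.
Regularity: a*f(n/b) = 5*29*(n/4)^2 = (5/16)*29*n^2 <= c*f(n) with c = 5/16 < 1. Satisfied.
Case 3: T(n) = Theta(n^2).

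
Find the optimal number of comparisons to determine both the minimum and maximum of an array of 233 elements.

Naive approach: 464 comparisons (232 for max + 232 for min).
Optimal: Compare elements in pairs first (floor(n/2) = 116 comparisons), then find max among winners and min among losers (116 comparisons each).
Total: ceil(3n/2) - 2 = 348 comparisons. An adversary argument shows this is also a lower bound.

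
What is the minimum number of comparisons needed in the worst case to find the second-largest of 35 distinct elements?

Lower bound: finding the max needs 35-1 comparisons. By the adversary weight-doubling argument, the max must personally win >= ceil(log_2(35)) = 6 comparisons; the 2nd-largest is among those 6 losers, needing 6-1 more comparisons. Total >= 35-1 + 6-1 = 39. A balanced knockout tournament achieves this.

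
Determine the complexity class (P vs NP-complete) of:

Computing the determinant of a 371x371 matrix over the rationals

This problem is in P: Gaussian elimination runs in O(n^3).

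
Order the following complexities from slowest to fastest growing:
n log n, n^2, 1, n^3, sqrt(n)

Ordered by growth rate: 1 < sqrt(n) < n log n < n^2 < n^3.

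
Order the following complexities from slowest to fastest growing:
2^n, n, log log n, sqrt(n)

Ordered by growth rate: log log n < sqrt(n) < n < 2^n.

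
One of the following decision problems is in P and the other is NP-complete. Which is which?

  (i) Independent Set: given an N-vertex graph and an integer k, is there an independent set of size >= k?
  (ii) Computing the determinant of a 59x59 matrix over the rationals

(i) is NP-complete: complement of Clique (with k part of the input).
(ii) is P: Gaussian elimination runs in O(n^3).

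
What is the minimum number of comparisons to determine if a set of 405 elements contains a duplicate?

Determining if 405 elements are all distinct requires Omega(n log n) comparisons in the comparison model. This follows from the element distinctness lower bound.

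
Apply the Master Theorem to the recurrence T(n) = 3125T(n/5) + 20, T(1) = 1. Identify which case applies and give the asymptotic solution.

a=3125, b=5, f(n)=20.
log_5(3125) = 5 > 0.
Since f(n) = O(n^0) is polynomially smaller than n^5, Case 1 applies.
T(n) = Theta(n^5).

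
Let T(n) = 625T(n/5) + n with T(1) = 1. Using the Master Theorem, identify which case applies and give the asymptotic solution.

a=625, b=5, f(n)=n.
log_5(625) = 4 > 1.
Since f(n) = O(n^1) is polynomially smaller than n^4, Case 1 applies.
T(n) = Theta(n^4).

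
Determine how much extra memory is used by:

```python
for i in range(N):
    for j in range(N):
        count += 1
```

Space complexity: O(1).
Only a constant amount of auxiliary storage is used; nothing grows with n.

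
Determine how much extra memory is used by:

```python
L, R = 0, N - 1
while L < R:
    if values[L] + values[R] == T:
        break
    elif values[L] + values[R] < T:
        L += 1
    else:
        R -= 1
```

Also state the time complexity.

Space complexity: O(1).
Only a constant amount of auxiliary storage is used; nothing grows with n.
Time complexity: O(n).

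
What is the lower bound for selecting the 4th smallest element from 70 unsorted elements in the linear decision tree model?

Selecting the 4th smallest of 70 elements requires Omega(n) comparisons. Every element must be compared at least once. The BFPRT algorithm achieves O(n), making this tight.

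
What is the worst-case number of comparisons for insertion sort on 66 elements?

Insertion sort on reverse-sorted input: 1 + 2 + ... + (66-1) = 2145 comparisons.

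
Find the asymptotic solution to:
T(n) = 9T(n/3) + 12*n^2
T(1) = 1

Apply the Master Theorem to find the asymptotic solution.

a=9, b=3, f(n)=12*n^2. log_3(9) = 2. Case 2: T(n) = O(n^2 log n).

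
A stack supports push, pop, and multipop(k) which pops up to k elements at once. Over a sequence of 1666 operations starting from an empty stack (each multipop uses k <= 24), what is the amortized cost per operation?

Each element is pushed exactly once and popped at most once (whether by pop or as part of a multipop). So the total number of individual pops over the whole sequence is at most the number of pushes, which is at most 1666. Total work <= 2 * 1666, hence O(1) amortized per operation.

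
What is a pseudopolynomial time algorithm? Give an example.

A pseudopolynomial algorithm runs in time polynomial in the numeric value of the input, but exponential in the input length. The dynamic programming solution for Subset Sum runs in O(n*W) where W is the target sum. This is pseudopolynomial because W can be exponential in the number of bits to represent it.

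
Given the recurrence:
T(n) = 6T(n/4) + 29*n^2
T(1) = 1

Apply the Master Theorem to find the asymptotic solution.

a=6, b=4, f(n)=29*n^2. log_4(6) = 1.292 < 2. Case 3: T(n) = O(n^2).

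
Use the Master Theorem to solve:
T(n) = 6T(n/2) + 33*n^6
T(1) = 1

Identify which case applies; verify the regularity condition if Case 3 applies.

a=6, b=2, f(n)=33*n^6.
log_2(6) = 2.585 < 6.
f(n) = Omega(n^(2.585+epsilon)) for some epsilon > 0, so Case 3 is the candidate.
Regularity: a*f(n/b) = 6*33*(n/2)^6 = (6/64)*33*n^6 <= c*f(n) with c = 6/64 < 1. Satisfied.
Case 3: T(n) = Theta(n^6).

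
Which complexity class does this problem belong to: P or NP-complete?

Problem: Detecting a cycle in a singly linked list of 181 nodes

This problem is in P: Floyd's tortoise-and-hare runs in O(n) time, O(1) space.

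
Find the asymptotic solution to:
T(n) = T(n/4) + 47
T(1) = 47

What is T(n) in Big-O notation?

Each step divides n by 4 and adds 47. After log_4(n) steps, T(n) = O(log n).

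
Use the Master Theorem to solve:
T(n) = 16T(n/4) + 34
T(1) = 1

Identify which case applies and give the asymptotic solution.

a=16, b=4, f(n)=34.
log_4(16) = 2 > 0.
Since f(n) = O(n^0) is polynomially smaller than n^2, Case 1 applies.
T(n) = Theta(n^2).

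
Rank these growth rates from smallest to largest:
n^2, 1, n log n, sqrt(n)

Ordered by growth rate: 1 < sqrt(n) < n log n < n^2.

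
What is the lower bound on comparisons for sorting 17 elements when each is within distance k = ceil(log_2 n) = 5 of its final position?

Partition the 17 positions into floor(n/k) blocks of k = 5 consecutive positions; any permutation within a block keeps every element within k of its final position, so there are at least (k!)^(n/k) distinguishable inputs. Lower bound: log_2((k!)^(n/k)) = (n/k) * log_2(k!) = Theta(n log k); with k = ceil(log_2 n), this is Omega(n log log n).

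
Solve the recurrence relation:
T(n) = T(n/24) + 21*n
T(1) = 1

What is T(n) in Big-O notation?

Geometric series: 21*n*(1 + 1/24 + 1/24^2 + ...) = O(n). T(n) = O(n).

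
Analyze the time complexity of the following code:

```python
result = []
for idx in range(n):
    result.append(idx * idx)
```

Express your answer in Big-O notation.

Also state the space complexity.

Time complexity: O(n).
Space complexity: O(n).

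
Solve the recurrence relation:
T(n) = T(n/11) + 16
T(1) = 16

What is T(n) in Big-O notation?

Each step divides n by 11 and adds 16. After log_11(n) steps, T(n) = O(log n).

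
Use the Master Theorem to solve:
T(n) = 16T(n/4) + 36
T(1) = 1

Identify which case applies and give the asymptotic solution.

a=16, b=4, f(n)=36.
log_4(16) = 2 > 0.
Since f(n) = O(n^0) is polynomially smaller than n^2, Case 1 applies.
T(n) = Theta(n^2).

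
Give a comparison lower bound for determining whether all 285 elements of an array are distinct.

In the algebraic decision-tree model, the YES region for element distinctness on 285 elements has 285! connected components (one per ordering). Ben-Or's theorem then gives a lower bound of Omega(log(n!)) = Omega(n log n).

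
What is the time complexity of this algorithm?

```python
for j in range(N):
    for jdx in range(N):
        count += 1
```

Time complexity: O(n^2).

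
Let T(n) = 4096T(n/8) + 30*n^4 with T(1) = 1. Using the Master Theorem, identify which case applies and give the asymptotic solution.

a=4096, b=8, f(n)=30*n^4.
log_8(4096) = 4, so n^(log_b(a)) = n^4.
f(n) = Theta(n^4), so Case 2 applies.
T(n) = Theta(n^4 log n).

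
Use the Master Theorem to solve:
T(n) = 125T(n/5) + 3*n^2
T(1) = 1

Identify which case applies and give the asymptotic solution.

a=125, b=5, f(n)=3*n^2.
log_5(125) = 3 > 2.
Since f(n) = O(n^2) is polynomially smaller than n^3, Case 1 applies.
T(n) = Theta(n^3).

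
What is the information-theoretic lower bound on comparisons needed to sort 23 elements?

There are 23! = 25852016738884976640000 possible orderings. Each comparison gives 1 bit. We need at least ceil(log_2(25852016738884976640000)) = 75 comparisons.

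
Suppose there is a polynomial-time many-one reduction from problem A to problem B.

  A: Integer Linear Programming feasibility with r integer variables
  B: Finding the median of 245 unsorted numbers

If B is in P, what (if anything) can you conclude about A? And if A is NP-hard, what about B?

A poly-time reduction A <=_p B means any A-instance can be transformed to a B-instance in poly time.
If B is in P: compose the reduction with B's poly-time algorithm to solve A in poly time, so A is in P.
If A is NP-hard: every NP problem reduces to A, which reduces to B; composing reductions, every NP problem reduces to B, so B is NP-hard.
(Here in fact A is NP-complete and B is in P, so no such reduction is known -- its existence would imply P = NP; the analysis concerns only what the assumed reduction would or would not let you conclude.)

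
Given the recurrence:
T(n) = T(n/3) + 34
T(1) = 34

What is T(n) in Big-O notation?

Each step divides n by 3 and adds 34. After log_3(n) steps, T(n) = O(log n).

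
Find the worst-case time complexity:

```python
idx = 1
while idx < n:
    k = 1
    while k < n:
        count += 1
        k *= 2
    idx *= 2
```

Time complexity: O(log^2 n).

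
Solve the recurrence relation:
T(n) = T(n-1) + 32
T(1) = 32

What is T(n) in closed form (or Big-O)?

Unrolling: T(n) = T(n-1) + 32 = T(n-2) + 2*32 = ... = T(1) + (n-1)*32 = 32 + (n-1)*32 = 32n.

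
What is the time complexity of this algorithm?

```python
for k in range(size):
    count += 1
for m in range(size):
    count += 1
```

Time complexity: O(n).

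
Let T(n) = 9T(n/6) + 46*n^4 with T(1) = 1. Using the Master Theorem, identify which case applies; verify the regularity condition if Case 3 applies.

a=9, b=6, f(n)=46*n^4.
log_6(9) = 1.226 < 4.
f(n) = Omega(n^(1.226+epsilon)) for some epsilon > 0, so Case 3 is the candidate.
Regularity: a*f(n/b) = 9*46*(n/6)^4 = (9/1296)*46*n^4 <= c*f(n) with c = 9/1296 < 1. Satisfied.
Case 3: T(n) = Theta(n^4).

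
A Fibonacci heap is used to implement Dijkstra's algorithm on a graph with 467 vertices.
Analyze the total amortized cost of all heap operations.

Dijkstra performs 467 insert, 467 extract-min, and at most E decrease-key operations. With Fibonacci heap: insert O(1) amortized, extract-min O(log n) amortized, decrease-key O(1) amortized. Total with n = 467: O(n * 1 + n * log n + E * 1) = O(n log n + E).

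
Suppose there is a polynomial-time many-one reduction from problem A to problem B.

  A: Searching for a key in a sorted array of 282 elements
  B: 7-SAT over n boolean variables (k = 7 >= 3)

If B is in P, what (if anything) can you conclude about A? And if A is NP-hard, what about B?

A poly-time reduction A <=_p B means any A-instance can be transformed to a B-instance in poly time.
If B is in P: compose the reduction with B's poly-time algorithm to solve A in poly time, so A is in P.
If A is NP-hard: every NP problem reduces to A, which reduces to B; composing reductions, every NP problem reduces to B, so B is NP-hard.
(Here in fact A is P and B is NP-complete.)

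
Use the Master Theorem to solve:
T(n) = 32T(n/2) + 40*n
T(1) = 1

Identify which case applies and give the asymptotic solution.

a=32, b=2, f(n)=40*n.
log_2(32) = 5 > 1.
Since f(n) = O(n^1) is polynomially smaller than n^5, Case 1 applies.
T(n) = Theta(n^5).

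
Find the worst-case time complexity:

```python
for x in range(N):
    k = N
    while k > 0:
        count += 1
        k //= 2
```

Time complexity: O(n log n).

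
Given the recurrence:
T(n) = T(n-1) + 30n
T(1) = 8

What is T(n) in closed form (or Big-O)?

Unrolling: T(n) = 8 + 30*(2 + 3 + ... + n) = 8 + 30*(n(n+1)/2 - 1) = O(n^2).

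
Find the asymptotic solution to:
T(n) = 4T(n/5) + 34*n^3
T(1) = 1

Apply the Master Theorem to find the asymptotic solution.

a=4, b=5, f(n)=34*n^3. log_5(4) = 0.8614 < 3. Case 3: T(n) = O(n^3).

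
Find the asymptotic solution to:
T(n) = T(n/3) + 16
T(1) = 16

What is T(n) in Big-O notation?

Each step divides n by 3 and adds 16. After log_3(n) steps, T(n) = O(log n).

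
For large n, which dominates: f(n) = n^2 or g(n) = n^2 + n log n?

f(n) = n^2 and g(n) = n^2 + n log n are Theta of each other: the lower-order n log n term is o(n^2); both are Theta(n^2).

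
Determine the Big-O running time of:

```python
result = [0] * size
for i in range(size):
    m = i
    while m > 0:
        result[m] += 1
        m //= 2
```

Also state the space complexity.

Time complexity: O(n log n).
Space complexity: O(n).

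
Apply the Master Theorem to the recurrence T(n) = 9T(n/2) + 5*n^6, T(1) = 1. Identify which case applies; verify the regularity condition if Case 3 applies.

a=9, b=2, f(n)=5*n^6.
log_2(9) = 3.17 < 6.
f(n) = Omega(n^(3.17+epsilon)) for some epsilon > 0, so Case 3 is the candidate.
Regularity: a*f(n/b) = 9*5*(n/2)^6 = (9/64)*5*n^6 <= c*f(n) with c = 9/64 < 1. Satisfied.
Case 3: T(n) = Theta(n^6).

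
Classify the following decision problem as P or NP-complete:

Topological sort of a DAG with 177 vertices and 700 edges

This problem is in P: DFS-based topological sort runs in O(V+E).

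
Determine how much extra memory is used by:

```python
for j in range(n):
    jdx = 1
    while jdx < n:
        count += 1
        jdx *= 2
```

Space complexity: O(1).
Only a constant amount of auxiliary storage is used; nothing grows with n.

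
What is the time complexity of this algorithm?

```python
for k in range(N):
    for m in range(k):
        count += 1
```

Time complexity: O(n^2).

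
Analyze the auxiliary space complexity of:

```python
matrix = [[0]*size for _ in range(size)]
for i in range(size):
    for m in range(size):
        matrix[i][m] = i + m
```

Space complexity: O(n^2).
A 2D structure of size n x n is allocated.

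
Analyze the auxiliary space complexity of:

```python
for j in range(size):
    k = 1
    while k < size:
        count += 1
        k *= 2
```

Space complexity: O(1).
Only a constant amount of auxiliary storage is used; nothing grows with n.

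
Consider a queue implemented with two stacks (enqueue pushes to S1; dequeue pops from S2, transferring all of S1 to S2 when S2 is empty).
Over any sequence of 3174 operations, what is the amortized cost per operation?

Each element is pushed to S1 once, popped once, pushed to S2 once, and popped once: 4 unit operations over its lifetime. Over 3174 operations the total work is O(3174). Amortized O(1) per enqueue/dequeue.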